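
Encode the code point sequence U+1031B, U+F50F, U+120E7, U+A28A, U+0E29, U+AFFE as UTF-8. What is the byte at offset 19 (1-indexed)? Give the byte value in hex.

1-indexed offset 19 is 0-indexed offset 18.
U+1031B → 4-byte form F0 90 8C 9B at offsets 0–3.
U+F50F → 3-byte form EF 94 8F at offsets 4–6.
U+120E7 → 4-byte form F0 92 83 A7 at offsets 7–10.
U+A28A → 3-byte form EA 8A 8A at offsets 11–13.
U+0E29 → 3-byte form E0 B8 A9 at offsets 14–16.
U+AFFE → 3-byte form EA BF BE at offsets 17–19.
Offset 18 falls in char 6's range; it's byte 2 of EA BF BE = 0xBF.

0xBF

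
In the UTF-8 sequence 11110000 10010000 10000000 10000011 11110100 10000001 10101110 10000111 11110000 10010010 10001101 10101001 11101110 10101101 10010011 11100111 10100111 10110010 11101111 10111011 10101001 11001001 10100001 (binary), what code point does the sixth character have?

U+FEE9

Offset 0: leading byte 0xF0 = 11110000 → 4-byte char #1 = F0 90 80 83.
Offset 4: leading byte 0xF4 = 11110100 → 4-byte char #2 = F4 81 AE 87.
Offset 8: leading byte 0xF0 = 11110000 → 4-byte char #3 = F0 92 8D A9.
Offset 12: leading byte 0xEE = 11101110 → 3-byte char #4 = EE AD 93.
Offset 15: leading byte 0xE7 = 11100111 → 3-byte char #5 = E7 A7 B2.
Offset 18: leading byte 0xEF = 11101111 → 3-byte char #6 = EF BB A9.
Leading byte 0xEF = 11101111 matches 1110xxxx → 3-byte sequence.
Byte 1: 0xEF = 11101111, payload 1111 (4 bits).
Byte 2: 0xBB = 10111011 (10xxxxxx ✓), payload 111011.
Byte 3: 0xA9 = 10101001 (10xxxxxx ✓), payload 101001.
Concatenate: 1111111011101001 = 0xFEE9 (16 bits → U+FEE9).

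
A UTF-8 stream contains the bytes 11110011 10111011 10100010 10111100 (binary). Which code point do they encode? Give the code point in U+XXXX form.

U+FB8BC

Leading byte 0xF3 = 11110011 matches 11110xxx → 4-byte sequence.
Byte 1: 0xF3 = 11110011, payload 011 (3 bits).
Byte 2: 0xBB = 10111011 (10xxxxxx ✓), payload 111011.
Byte 3: 0xA2 = 10100010 (10xxxxxx ✓), payload 100010.
Byte 4: 0xBC = 10111100 (10xxxxxx ✓), payload 111100.
Concatenate: 011111011100010111100 = 0xFB8BC (21 bits → U+FB8BC).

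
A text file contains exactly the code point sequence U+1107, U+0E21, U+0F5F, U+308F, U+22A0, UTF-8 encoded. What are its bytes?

E1 84 87 E0 B8 A1 E0 BD 9F E3 82 8F E2 8A A0

U+1107: 3-byte form → E1 84 87.
U+0E21: 3-byte form → E0 B8 A1.
U+0F5F: 3-byte form → E0 BD 9F.
U+308F: 3-byte form → E3 82 8F.
U+22A0: 3-byte form → E2 8A A0.
Concatenated (15 bytes): E1 84 87 E0 B8 A1 E0 BD 9F E3 82 8F E2 8A A0.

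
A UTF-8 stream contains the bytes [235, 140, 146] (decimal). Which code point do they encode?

Leading byte 0xEB = 11101011 matches 1110xxxx → 3-byte sequence.
Byte 1: 0xEB = 11101011, payload 1011 (4 bits).
Byte 2: 0x8C = 10001100 (10xxxxxx ✓), payload 001100.
Byte 3: 0x92 = 10010010 (10xxxxxx ✓), payload 010010.
Concatenate: 1011001100010010 = 0xB312 (16 bits → U+B312).

U+B312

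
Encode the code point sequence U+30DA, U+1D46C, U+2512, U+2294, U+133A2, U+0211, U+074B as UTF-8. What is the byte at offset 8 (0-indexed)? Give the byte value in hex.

U+30DA → 3-byte form E3 83 9A at offsets 0–2.
U+1D46C → 4-byte form F0 9D 91 AC at offsets 3–6.
U+2512 → 3-byte form E2 94 92 at offsets 7–9.
Offset 8 falls in char 3's range; it's byte 2 of E2 94 92 = 0x94.

0x94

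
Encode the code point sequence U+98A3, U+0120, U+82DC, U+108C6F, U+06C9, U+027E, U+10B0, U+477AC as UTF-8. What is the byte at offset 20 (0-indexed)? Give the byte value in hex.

U+98A3 → 3-byte form E9 A2 A3 at offsets 0–2.
U+0120 → 2-byte form C4 A0 at offsets 3–4.
U+82DC → 3-byte form E8 8B 9C at offsets 5–7.
U+108C6F → 4-byte form F4 88 B1 AF at offsets 8–11.
U+06C9 → 2-byte form DB 89 at offsets 12–13.
U+027E → 2-byte form C9 BE at offsets 14–15.
U+10B0 → 3-byte form E1 82 B0 at offsets 16–18.
U+477AC → 4-byte form F1 87 9E AC at offsets 19–22.
Offset 20 falls in char 8's range; it's byte 2 of F1 87 9E AC = 0x87.

0x87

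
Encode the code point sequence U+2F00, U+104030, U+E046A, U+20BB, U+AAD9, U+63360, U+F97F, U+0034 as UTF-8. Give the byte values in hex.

U+2F00: 3-byte form → E2 BC 80.
U+104030: 4-byte form → F4 84 80 B0.
U+E046A: 4-byte form → F3 A0 91 AA.
U+20BB: 3-byte form → E2 82 BB.
U+AAD9: 3-byte form → EA AB 99.
U+63360: 4-byte form → F1 A3 8D A0.
U+F97F: 3-byte form → EF A5 BF.
U+0034: 1-byte form → 34.
Concatenated (25 bytes): E2 BC 80 F4 84 80 B0 F3 A0 91 AA E2 82 BB EA AB 99 F1 A3 8D A0 EF A5 BF 34.

E2 BC 80 F4 84 80 B0 F3 A0 91 AA E2 82 BB EA AB 99 F1 A3 8D A0 EF A5 BF 34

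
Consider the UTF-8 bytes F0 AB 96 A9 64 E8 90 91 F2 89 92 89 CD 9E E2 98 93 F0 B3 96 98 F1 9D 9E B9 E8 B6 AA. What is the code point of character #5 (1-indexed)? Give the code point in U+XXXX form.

U+035E

Offset 0: leading byte 0xF0 = 11110000 → 4-byte char #1 = F0 AB 96 A9.
Offset 4: leading byte 0x64 = 01100100 → 1-byte char #2 = 64.
Offset 5: leading byte 0xE8 = 11101000 → 3-byte char #3 = E8 90 91.
Offset 8: leading byte 0xF2 = 11110010 → 4-byte char #4 = F2 89 92 89.
Offset 12: leading byte 0xCD = 11001101 → 2-byte char #5 = CD 9E.
Leading byte 0xCD = 11001101 matches 110xxxxx → 2-byte sequence.
Byte 1: 0xCD = 11001101, payload 01101 (5 bits).
Byte 2: 0x9E = 10011110 (10xxxxxx ✓), payload 011110.
Concatenate: 01101011110 = 0x35E (11 bits → U+035E).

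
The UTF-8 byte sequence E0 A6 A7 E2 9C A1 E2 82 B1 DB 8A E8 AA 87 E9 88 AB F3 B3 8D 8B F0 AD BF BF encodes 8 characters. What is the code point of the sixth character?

Offset 0: leading byte 0xE0 = 11100000 → 3-byte char #1 = E0 A6 A7.
Offset 3: leading byte 0xE2 = 11100010 → 3-byte char #2 = E2 9C A1.
Offset 6: leading byte 0xE2 = 11100010 → 3-byte char #3 = E2 82 B1.
Offset 9: leading byte 0xDB = 11011011 → 2-byte char #4 = DB 8A.
Offset 11: leading byte 0xE8 = 11101000 → 3-byte char #5 = E8 AA 87.
Offset 14: leading byte 0xE9 = 11101001 → 3-byte char #6 = E9 88 AB.
Leading byte 0xE9 = 11101001 matches 1110xxxx → 3-byte sequence.
Byte 1: 0xE9 = 11101001, payload 1001 (4 bits).
Byte 2: 0x88 = 10001000 (10xxxxxx ✓), payload 001000.
Byte 3: 0xAB = 10101011 (10xxxxxx ✓), payload 101011.
Concatenate: 1001001000101011 = 0x922B (16 bits → U+922B).

U+922B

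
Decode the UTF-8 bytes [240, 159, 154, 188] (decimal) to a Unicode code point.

Leading byte 0xF0 = 11110000 matches 11110xxx → 4-byte sequence.
Byte 1: 0xF0 = 11110000, payload 000 (3 bits).
Byte 2: 0x9F = 10011111 (10xxxxxx ✓), payload 011111.
Byte 3: 0x9A = 10011010 (10xxxxxx ✓), payload 011010.
Byte 4: 0xBC = 10111100 (10xxxxxx ✓), payload 111100.
Concatenate: 000011111011010111100 = 0x1F6BC (21 bits → U+1F6BC).

U+1F6BC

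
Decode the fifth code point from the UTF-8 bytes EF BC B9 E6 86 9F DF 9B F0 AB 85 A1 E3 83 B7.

U+30F7

Offset 0: leading byte 0xEF = 11101111 → 3-byte char #1 = EF BC B9.
Offset 3: leading byte 0xE6 = 11100110 → 3-byte char #2 = E6 86 9F.
Offset 6: leading byte 0xDF = 11011111 → 2-byte char #3 = DF 9B.
Offset 8: leading byte 0xF0 = 11110000 → 4-byte char #4 = F0 AB 85 A1.
Offset 12: leading byte 0xE3 = 11100011 → 3-byte char #5 = E3 83 B7.
Leading byte 0xE3 = 11100011 matches 1110xxxx → 3-byte sequence.
Byte 1: 0xE3 = 11100011, payload 0011 (4 bits).
Byte 2: 0x83 = 10000011 (10xxxxxx ✓), payload 000011.
Byte 3: 0xB7 = 10110111 (10xxxxxx ✓), payload 110111.
Concatenate: 0011000011110111 = 0x30F7 (16 bits → U+30F7).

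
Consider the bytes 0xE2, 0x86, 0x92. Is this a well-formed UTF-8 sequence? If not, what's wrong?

Leading byte 0xE2 = 11100010 → 3-byte form.
Continuation bytes 0x86=10000110, 0x92=10010010 all match 10xxxxxx.
Decoded value 0x2192 is ≥ 0x800 (shortest form) and not a surrogate.

valid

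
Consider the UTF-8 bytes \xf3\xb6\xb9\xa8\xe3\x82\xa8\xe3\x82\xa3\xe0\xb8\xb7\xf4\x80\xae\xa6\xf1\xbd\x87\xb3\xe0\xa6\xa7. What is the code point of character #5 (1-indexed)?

U+100BA6

Offset 0: leading byte 0xF3 = 11110011 → 4-byte char #1 = F3 B6 B9 A8.
Offset 4: leading byte 0xE3 = 11100011 → 3-byte char #2 = E3 82 A8.
Offset 7: leading byte 0xE3 = 11100011 → 3-byte char #3 = E3 82 A3.
Offset 10: leading byte 0xE0 = 11100000 → 3-byte char #4 = E0 B8 B7.
Offset 13: leading byte 0xF4 = 11110100 → 4-byte char #5 = F4 80 AE A6.
Leading byte 0xF4 = 11110100 matches 11110xxx → 4-byte sequence.
Byte 1: 0xF4 = 11110100, payload 100 (3 bits).
Byte 2: 0x80 = 10000000 (10xxxxxx ✓), payload 000000.
Byte 3: 0xAE = 10101110 (10xxxxxx ✓), payload 101110.
Byte 4: 0xA6 = 10100110 (10xxxxxx ✓), payload 100110.
Concatenate: 100000000101110100110 = 0x100BA6 (21 bits → U+100BA6).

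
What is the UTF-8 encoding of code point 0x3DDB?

E3 B7 9B

U+3DDB = 0x3DDB = 15835 decimal. In range U+0800–U+FFFF → 3-byte form: 1110xxxx 10xxxxxx 10xxxxxx.
Binary (16 bits): 0011110111011011.
Split 4+6+6: 0011 | 110111 | 011011.
Byte 1: 11100011 = 0xE3.
Byte 2: 10110111 = 0xB7.
Byte 3: 10011011 = 0x9B.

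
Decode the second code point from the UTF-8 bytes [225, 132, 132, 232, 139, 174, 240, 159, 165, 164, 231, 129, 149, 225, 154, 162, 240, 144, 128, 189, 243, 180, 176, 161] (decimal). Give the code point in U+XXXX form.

Offset 0: leading byte 0xE1 = 11100001 → 3-byte char #1 = E1 84 84.
Offset 3: leading byte 0xE8 = 11101000 → 3-byte char #2 = E8 8B AE.
Leading byte 0xE8 = 11101000 matches 1110xxxx → 3-byte sequence.
Byte 1: 0xE8 = 11101000, payload 1000 (4 bits).
Byte 2: 0x8B = 10001011 (10xxxxxx ✓), payload 001011.
Byte 3: 0xAE = 10101110 (10xxxxxx ✓), payload 101110.
Concatenate: 1000001011101110 = 0x82EE (16 bits → U+82EE).

U+82EE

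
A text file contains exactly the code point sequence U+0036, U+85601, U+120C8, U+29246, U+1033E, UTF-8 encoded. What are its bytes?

U+0036: 1-byte form → 36.
U+85601: 4-byte form → F2 85 98 81.
U+120C8: 4-byte form → F0 92 83 88.
U+29246: 4-byte form → F0 A9 89 86.
U+1033E: 4-byte form → F0 90 8C BE.
Concatenated (17 bytes): 36 F2 85 98 81 F0 92 83 88 F0 A9 89 86 F0 90 8C BE.

36 F2 85 98 81 F0 92 83 88 F0 A9 89 86 F0 90 8C BE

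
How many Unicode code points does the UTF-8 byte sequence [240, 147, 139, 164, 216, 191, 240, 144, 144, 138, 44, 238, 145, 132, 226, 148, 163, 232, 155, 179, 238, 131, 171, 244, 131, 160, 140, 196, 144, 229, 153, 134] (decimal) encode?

Byte at offset 0: 0xF0 = 11110000 → 4-byte char (#1). Advance 4.
Byte at offset 4: 0xD8 = 11011000 → 2-byte char (#2). Advance 2.
Byte at offset 6: 0xF0 = 11110000 → 4-byte char (#3). Advance 4.
Byte at offset 10: 0x2C = 00101100 → 1-byte char (#4). Advance 1.
Byte at offset 11: 0xEE = 11101110 → 3-byte char (#5). Advance 3.
Byte at offset 14: 0xE2 = 11100010 → 3-byte char (#6). Advance 3.
Byte at offset 17: 0xE8 = 11101000 → 3-byte char (#7). Advance 3.
Byte at offset 20: 0xEE = 11101110 → 3-byte char (#8). Advance 3.
Byte at offset 23: 0xF4 = 11110100 → 4-byte char (#9). Advance 4.
Byte at offset 27: 0xC4 = 11000100 → 2-byte char (#10). Advance 2.
Byte at offset 29: 0xE5 = 11100101 → 3-byte char (#11). Advance 3.
Reached end at offset 32 after 11 code points.

11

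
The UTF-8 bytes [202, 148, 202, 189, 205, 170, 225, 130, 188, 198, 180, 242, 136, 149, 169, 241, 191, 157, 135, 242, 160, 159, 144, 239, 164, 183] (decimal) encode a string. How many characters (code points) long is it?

9

Byte at offset 0: 0xCA = 11001010 → 2-byte char (#1). Advance 2.
Byte at offset 2: 0xCA = 11001010 → 2-byte char (#2). Advance 2.
Byte at offset 4: 0xCD = 11001101 → 2-byte char (#3). Advance 2.
Byte at offset 6: 0xE1 = 11100001 → 3-byte char (#4). Advance 3.
Byte at offset 9: 0xC6 = 11000110 → 2-byte char (#5). Advance 2.
Byte at offset 11: 0xF2 = 11110010 → 4-byte char (#6). Advance 4.
Byte at offset 15: 0xF1 = 11110001 → 4-byte char (#7). Advance 4.
Byte at offset 19: 0xF2 = 11110010 → 4-byte char (#8). Advance 4.
Byte at offset 23: 0xEF = 11101111 → 3-byte char (#9). Advance 3.
Reached end at offset 26 after 9 code points.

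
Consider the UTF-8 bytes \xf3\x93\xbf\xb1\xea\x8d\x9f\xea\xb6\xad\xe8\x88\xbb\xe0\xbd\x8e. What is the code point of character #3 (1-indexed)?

U+ADAD

Offset 0: leading byte 0xF3 = 11110011 → 4-byte char #1 = F3 93 BF B1.
Offset 4: leading byte 0xEA = 11101010 → 3-byte char #2 = EA 8D 9F.
Offset 7: leading byte 0xEA = 11101010 → 3-byte char #3 = EA B6 AD.
Leading byte 0xEA = 11101010 matches 1110xxxx → 3-byte sequence.
Byte 1: 0xEA = 11101010, payload 1010 (4 bits).
Byte 2: 0xB6 = 10110110 (10xxxxxx ✓), payload 110110.
Byte 3: 0xAD = 10101101 (10xxxxxx ✓), payload 101101.
Concatenate: 1010110110101101 = 0xADAD (16 bits → U+ADAD).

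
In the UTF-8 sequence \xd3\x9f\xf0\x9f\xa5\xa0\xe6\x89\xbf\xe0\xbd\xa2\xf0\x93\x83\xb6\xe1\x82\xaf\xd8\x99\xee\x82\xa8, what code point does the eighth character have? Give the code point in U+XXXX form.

Offset 0: leading byte 0xD3 = 11010011 → 2-byte char #1 = D3 9F.
Offset 2: leading byte 0xF0 = 11110000 → 4-byte char #2 = F0 9F A5 A0.
Offset 6: leading byte 0xE6 = 11100110 → 3-byte char #3 = E6 89 BF.
Offset 9: leading byte 0xE0 = 11100000 → 3-byte char #4 = E0 BD A2.
Offset 12: leading byte 0xF0 = 11110000 → 4-byte char #5 = F0 93 83 B6.
Offset 16: leading byte 0xE1 = 11100001 → 3-byte char #6 = E1 82 AF.
Offset 19: leading byte 0xD8 = 11011000 → 2-byte char #7 = D8 99.
Offset 21: leading byte 0xEE = 11101110 → 3-byte char #8 = EE 82 A8.
Leading byte 0xEE = 11101110 matches 1110xxxx → 3-byte sequence.
Byte 1: 0xEE = 11101110, payload 1110 (4 bits).
Byte 2: 0x82 = 10000010 (10xxxxxx ✓), payload 000010.
Byte 3: 0xA8 = 10101000 (10xxxxxx ✓), payload 101000.
Concatenate: 1110000010101000 = 0xE0A8 (16 bits → U+E0A8).

U+E0A8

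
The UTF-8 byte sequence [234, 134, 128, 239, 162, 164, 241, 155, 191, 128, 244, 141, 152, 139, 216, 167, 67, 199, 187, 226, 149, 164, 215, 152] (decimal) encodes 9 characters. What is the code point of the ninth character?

Offset 0: leading byte 0xEA = 11101010 → 3-byte char #1 = EA 86 80.
Offset 3: leading byte 0xEF = 11101111 → 3-byte char #2 = EF A2 A4.
Offset 6: leading byte 0xF1 = 11110001 → 4-byte char #3 = F1 9B BF 80.
Offset 10: leading byte 0xF4 = 11110100 → 4-byte char #4 = F4 8D 98 8B.
Offset 14: leading byte 0xD8 = 11011000 → 2-byte char #5 = D8 A7.
Offset 16: leading byte 0x43 = 01000011 → 1-byte char #6 = 43.
Offset 17: leading byte 0xC7 = 11000111 → 2-byte char #7 = C7 BB.
Offset 19: leading byte 0xE2 = 11100010 → 3-byte char #8 = E2 95 A4.
Offset 22: leading byte 0xD7 = 11010111 → 2-byte char #9 = D7 98.
Leading byte 0xD7 = 11010111 matches 110xxxxx → 2-byte sequence.
Byte 1: 0xD7 = 11010111, payload 10111 (5 bits).
Byte 2: 0x98 = 10011000 (10xxxxxx ✓), payload 011000.
Concatenate: 10111011000 = 0x5D8 (11 bits → U+05D8).

U+05D8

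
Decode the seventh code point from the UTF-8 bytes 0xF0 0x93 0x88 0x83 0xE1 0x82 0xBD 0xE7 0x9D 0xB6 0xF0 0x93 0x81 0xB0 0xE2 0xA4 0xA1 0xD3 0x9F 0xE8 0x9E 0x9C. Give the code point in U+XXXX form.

U+879C

Offset 0: leading byte 0xF0 = 11110000 → 4-byte char #1 = F0 93 88 83.
Offset 4: leading byte 0xE1 = 11100001 → 3-byte char #2 = E1 82 BD.
Offset 7: leading byte 0xE7 = 11100111 → 3-byte char #3 = E7 9D B6.
Offset 10: leading byte 0xF0 = 11110000 → 4-byte char #4 = F0 93 81 B0.
Offset 14: leading byte 0xE2 = 11100010 → 3-byte char #5 = E2 A4 A1.
Offset 17: leading byte 0xD3 = 11010011 → 2-byte char #6 = D3 9F.
Offset 19: leading byte 0xE8 = 11101000 → 3-byte char #7 = E8 9E 9C.
Leading byte 0xE8 = 11101000 matches 1110xxxx → 3-byte sequence.
Byte 1: 0xE8 = 11101000, payload 1000 (4 bits).
Byte 2: 0x9E = 10011110 (10xxxxxx ✓), payload 011110.
Byte 3: 0x9C = 10011100 (10xxxxxx ✓), payload 011100.
Concatenate: 1000011110011100 = 0x879C (16 bits → U+879C).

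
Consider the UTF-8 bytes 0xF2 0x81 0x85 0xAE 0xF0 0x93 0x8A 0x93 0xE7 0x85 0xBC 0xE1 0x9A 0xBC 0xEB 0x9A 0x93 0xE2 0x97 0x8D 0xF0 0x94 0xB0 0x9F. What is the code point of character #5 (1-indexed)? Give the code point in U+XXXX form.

Offset 0: leading byte 0xF2 = 11110010 → 4-byte char #1 = F2 81 85 AE.
Offset 4: leading byte 0xF0 = 11110000 → 4-byte char #2 = F0 93 8A 93.
Offset 8: leading byte 0xE7 = 11100111 → 3-byte char #3 = E7 85 BC.
Offset 11: leading byte 0xE1 = 11100001 → 3-byte char #4 = E1 9A BC.
Offset 14: leading byte 0xEB = 11101011 → 3-byte char #5 = EB 9A 93.
Leading byte 0xEB = 11101011 matches 1110xxxx → 3-byte sequence.
Byte 1: 0xEB = 11101011, payload 1011 (4 bits).
Byte 2: 0x9A = 10011010 (10xxxxxx ✓), payload 011010.
Byte 3: 0x93 = 10010011 (10xxxxxx ✓), payload 010011.
Concatenate: 1011011010010011 = 0xB693 (16 bits → U+B693).

U+B693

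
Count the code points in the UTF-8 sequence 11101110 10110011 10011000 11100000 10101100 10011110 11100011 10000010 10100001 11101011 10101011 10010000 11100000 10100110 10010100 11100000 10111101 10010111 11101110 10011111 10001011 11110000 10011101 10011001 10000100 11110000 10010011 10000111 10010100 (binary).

Byte at offset 0: 0xEE = 11101110 → 3-byte char (#1). Advance 3.
Byte at offset 3: 0xE0 = 11100000 → 3-byte char (#2). Advance 3.
Byte at offset 6: 0xE3 = 11100011 → 3-byte char (#3). Advance 3.
Byte at offset 9: 0xEB = 11101011 → 3-byte char (#4). Advance 3.
Byte at offset 12: 0xE0 = 11100000 → 3-byte char (#5). Advance 3.
Byte at offset 15: 0xE0 = 11100000 → 3-byte char (#6). Advance 3.
Byte at offset 18: 0xEE = 11101110 → 3-byte char (#7). Advance 3.
Byte at offset 21: 0xF0 = 11110000 → 4-byte char (#8). Advance 4.
Byte at offset 25: 0xF0 = 11110000 → 4-byte char (#9). Advance 4.
Reached end at offset 29 after 9 code points.

9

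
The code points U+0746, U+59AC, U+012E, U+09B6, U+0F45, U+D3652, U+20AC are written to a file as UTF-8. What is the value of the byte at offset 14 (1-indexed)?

0xF3

1-indexed offset 14 is 0-indexed offset 13.
U+0746 → 2-byte form DD 86 at offsets 0–1.
U+59AC → 3-byte form E5 A6 AC at offsets 2–4.
U+012E → 2-byte form C4 AE at offsets 5–6.
U+09B6 → 3-byte form E0 A6 B6 at offsets 7–9.
U+0F45 → 3-byte form E0 BD 85 at offsets 10–12.
U+D3652 → 4-byte form F3 93 99 92 at offsets 13–16.
Offset 13 falls in char 6's range; it's byte 1 of F3 93 99 92 = 0xF3.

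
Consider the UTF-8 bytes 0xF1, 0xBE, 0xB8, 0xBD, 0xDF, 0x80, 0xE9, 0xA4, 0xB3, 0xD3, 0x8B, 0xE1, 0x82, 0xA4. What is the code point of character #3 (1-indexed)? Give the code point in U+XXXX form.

Offset 0: leading byte 0xF1 = 11110001 → 4-byte char #1 = F1 BE B8 BD.
Offset 4: leading byte 0xDF = 11011111 → 2-byte char #2 = DF 80.
Offset 6: leading byte 0xE9 = 11101001 → 3-byte char #3 = E9 A4 B3.
Leading byte 0xE9 = 11101001 matches 1110xxxx → 3-byte sequence.
Byte 1: 0xE9 = 11101001, payload 1001 (4 bits).
Byte 2: 0xA4 = 10100100 (10xxxxxx ✓), payload 100100.
Byte 3: 0xB3 = 10110011 (10xxxxxx ✓), payload 110011.
Concatenate: 1001100100110011 = 0x9933 (16 bits → U+9933).

U+9933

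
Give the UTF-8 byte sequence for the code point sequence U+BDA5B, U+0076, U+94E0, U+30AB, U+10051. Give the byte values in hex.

F2 BD A9 9B 76 E9 93 A0 E3 82 AB F0 90 81 91

U+BDA5B: 4-byte form → F2 BD A9 9B.
U+0076: 1-byte form → 76.
U+94E0: 3-byte form → E9 93 A0.
U+30AB: 3-byte form → E3 82 AB.
U+10051: 4-byte form → F0 90 81 91.
Concatenated (15 bytes): F2 BD A9 9B 76 E9 93 A0 E3 82 AB F0 90 81 91.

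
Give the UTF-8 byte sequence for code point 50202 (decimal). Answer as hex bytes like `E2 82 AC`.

U+C41A = 0xC41A = 50202 decimal. In range U+0800–U+FFFF → 3-byte form: 1110xxxx 10xxxxxx 10xxxxxx.
Binary (16 bits): 1100010000011010.
Split 4+6+6: 1100 | 010000 | 011010.
Byte 1: 11101100 = 0xEC.
Byte 2: 10010000 = 0x90.
Byte 3: 10011010 = 0x9A.

EC 90 9A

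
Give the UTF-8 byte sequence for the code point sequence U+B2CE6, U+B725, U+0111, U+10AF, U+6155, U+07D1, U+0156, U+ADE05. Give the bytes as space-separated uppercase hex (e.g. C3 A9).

U+B2CE6: 4-byte form → F2 B2 B3 A6.
U+B725: 3-byte form → EB 9C A5.
U+0111: 2-byte form → C4 91.
U+10AF: 3-byte form → E1 82 AF.
U+6155: 3-byte form → E6 85 95.
U+07D1: 2-byte form → DF 91.
U+0156: 2-byte form → C5 96.
U+ADE05: 4-byte form → F2 AD B8 85.
Concatenated (23 bytes): F2 B2 B3 A6 EB 9C A5 C4 91 E1 82 AF E6 85 95 DF 91 C5 96 F2 AD B8 85.

F2 B2 B3 A6 EB 9C A5 C4 91 E1 82 AF E6 85 95 DF 91 C5 96 F2 AD B8 85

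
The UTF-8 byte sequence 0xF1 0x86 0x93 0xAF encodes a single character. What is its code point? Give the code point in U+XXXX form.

Leading byte 0xF1 = 11110001 matches 11110xxx → 4-byte sequence.
Byte 1: 0xF1 = 11110001, payload 001 (3 bits).
Byte 2: 0x86 = 10000110 (10xxxxxx ✓), payload 000110.
Byte 3: 0x93 = 10010011 (10xxxxxx ✓), payload 010011.
Byte 4: 0xAF = 10101111 (10xxxxxx ✓), payload 101111.
Concatenate: 001000110010011101111 = 0x464EF (21 bits → U+464EF).

U+464EF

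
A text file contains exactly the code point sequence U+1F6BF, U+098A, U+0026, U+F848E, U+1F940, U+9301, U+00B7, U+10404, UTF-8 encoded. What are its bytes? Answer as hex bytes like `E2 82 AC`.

U+1F6BF: 4-byte form → F0 9F 9A BF.
U+098A: 3-byte form → E0 A6 8A.
U+0026: 1-byte form → 26.
U+F848E: 4-byte form → F3 B8 92 8E.
U+1F940: 4-byte form → F0 9F A5 80.
U+9301: 3-byte form → E9 8C 81.
U+00B7: 2-byte form → C2 B7.
U+10404: 4-byte form → F0 90 90 84.
Concatenated (25 bytes): F0 9F 9A BF E0 A6 8A 26 F3 B8 92 8E F0 9F A5 80 E9 8C 81 C2 B7 F0 90 90 84.

F0 9F 9A BF E0 A6 8A 26 F3 B8 92 8E F0 9F A5 80 E9 8C 81 C2 B7 F0 90 90 84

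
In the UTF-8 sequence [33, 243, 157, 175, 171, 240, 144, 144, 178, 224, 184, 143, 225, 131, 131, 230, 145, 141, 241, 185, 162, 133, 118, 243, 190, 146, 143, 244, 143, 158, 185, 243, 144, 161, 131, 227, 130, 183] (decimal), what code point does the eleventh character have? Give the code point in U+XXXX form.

U+D0843

Offset 0: leading byte 0x21 = 00100001 → 1-byte char #1 = 21.
Offset 1: leading byte 0xF3 = 11110011 → 4-byte char #2 = F3 9D AF AB.
Offset 5: leading byte 0xF0 = 11110000 → 4-byte char #3 = F0 90 90 B2.
Offset 9: leading byte 0xE0 = 11100000 → 3-byte char #4 = E0 B8 8F.
Offset 12: leading byte 0xE1 = 11100001 → 3-byte char #5 = E1 83 83.
Offset 15: leading byte 0xE6 = 11100110 → 3-byte char #6 = E6 91 8D.
Offset 18: leading byte 0xF1 = 11110001 → 4-byte char #7 = F1 B9 A2 85.
Offset 22: leading byte 0x76 = 01110110 → 1-byte char #8 = 76.
Offset 23: leading byte 0xF3 = 11110011 → 4-byte char #9 = F3 BE 92 8F.
Offset 27: leading byte 0xF4 = 11110100 → 4-byte char #10 = F4 8F 9E B9.
Offset 31: leading byte 0xF3 = 11110011 → 4-byte char #11 = F3 90 A1 83.
Leading byte 0xF3 = 11110011 matches 11110xxx → 4-byte sequence.
Byte 1: 0xF3 = 11110011, payload 011 (3 bits).
Byte 2: 0x90 = 10010000 (10xxxxxx ✓), payload 010000.
Byte 3: 0xA1 = 10100001 (10xxxxxx ✓), payload 100001.
Byte 4: 0x83 = 10000011 (10xxxxxx ✓), payload 000011.
Concatenate: 011010000100001000011 = 0xD0843 (21 bits → U+D0843).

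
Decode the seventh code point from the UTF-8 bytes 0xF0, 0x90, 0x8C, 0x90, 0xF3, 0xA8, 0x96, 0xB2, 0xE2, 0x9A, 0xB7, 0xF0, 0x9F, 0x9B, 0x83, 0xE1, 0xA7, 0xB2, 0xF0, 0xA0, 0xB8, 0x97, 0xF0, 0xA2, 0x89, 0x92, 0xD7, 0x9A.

U+22252

Offset 0: leading byte 0xF0 = 11110000 → 4-byte char #1 = F0 90 8C 90.
Offset 4: leading byte 0xF3 = 11110011 → 4-byte char #2 = F3 A8 96 B2.
Offset 8: leading byte 0xE2 = 11100010 → 3-byte char #3 = E2 9A B7.
Offset 11: leading byte 0xF0 = 11110000 → 4-byte char #4 = F0 9F 9B 83.
Offset 15: leading byte 0xE1 = 11100001 → 3-byte char #5 = E1 A7 B2.
Offset 18: leading byte 0xF0 = 11110000 → 4-byte char #6 = F0 A0 B8 97.
Offset 22: leading byte 0xF0 = 11110000 → 4-byte char #7 = F0 A2 89 92.
Leading byte 0xF0 = 11110000 matches 11110xxx → 4-byte sequence.
Byte 1: 0xF0 = 11110000, payload 000 (3 bits).
Byte 2: 0xA2 = 10100010 (10xxxxxx ✓), payload 100010.
Byte 3: 0x89 = 10001001 (10xxxxxx ✓), payload 001001.
Byte 4: 0x92 = 10010010 (10xxxxxx ✓), payload 010010.
Concatenate: 000100010001001010010 = 0x22252 (21 bits → U+22252).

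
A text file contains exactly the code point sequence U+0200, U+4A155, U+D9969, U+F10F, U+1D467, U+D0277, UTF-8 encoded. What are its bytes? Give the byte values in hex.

U+0200: 2-byte form → C8 80.
U+4A155: 4-byte form → F1 8A 85 95.
U+D9969: 4-byte form → F3 99 A5 A9.
U+F10F: 3-byte form → EF 84 8F.
U+1D467: 4-byte form → F0 9D 91 A7.
U+D0277: 4-byte form → F3 90 89 B7.
Concatenated (21 bytes): C8 80 F1 8A 85 95 F3 99 A5 A9 EF 84 8F F0 9D 91 A7 F3 90 89 B7.

C8 80 F1 8A 85 95 F3 99 A5 A9 EF 84 8F F0 9D 91 A7 F3 90 89 B7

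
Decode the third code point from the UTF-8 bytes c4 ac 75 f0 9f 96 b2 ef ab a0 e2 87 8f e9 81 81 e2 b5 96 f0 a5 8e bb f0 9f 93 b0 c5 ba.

Offset 0: leading byte 0xC4 = 11000100 → 2-byte char #1 = C4 AC.
Offset 2: leading byte 0x75 = 01110101 → 1-byte char #2 = 75.
Offset 3: leading byte 0xF0 = 11110000 → 4-byte char #3 = F0 9F 96 B2.
Leading byte 0xF0 = 11110000 matches 11110xxx → 4-byte sequence.
Byte 1: 0xF0 = 11110000, payload 000 (3 bits).
Byte 2: 0x9F = 10011111 (10xxxxxx ✓), payload 011111.
Byte 3: 0x96 = 10010110 (10xxxxxx ✓), payload 010110.
Byte 4: 0xB2 = 10110010 (10xxxxxx ✓), payload 110010.
Concatenate: 000011111010110110010 = 0x1F5B2 (21 bits → U+1F5B2).

U+1F5B2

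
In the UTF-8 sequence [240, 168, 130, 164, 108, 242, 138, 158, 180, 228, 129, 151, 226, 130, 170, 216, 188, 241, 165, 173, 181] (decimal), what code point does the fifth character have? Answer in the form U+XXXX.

U+20AA

Offset 0: leading byte 0xF0 = 11110000 → 4-byte char #1 = F0 A8 82 A4.
Offset 4: leading byte 0x6C = 01101100 → 1-byte char #2 = 6C.
Offset 5: leading byte 0xF2 = 11110010 → 4-byte char #3 = F2 8A 9E B4.
Offset 9: leading byte 0xE4 = 11100100 → 3-byte char #4 = E4 81 97.
Offset 12: leading byte 0xE2 = 11100010 → 3-byte char #5 = E2 82 AA.
Leading byte 0xE2 = 11100010 matches 1110xxxx → 3-byte sequence.
Byte 1: 0xE2 = 11100010, payload 0010 (4 bits).
Byte 2: 0x82 = 10000010 (10xxxxxx ✓), payload 000010.
Byte 3: 0xAA = 10101010 (10xxxxxx ✓), payload 101010.
Concatenate: 0010000010101010 = 0x20AA (16 bits → U+20AA).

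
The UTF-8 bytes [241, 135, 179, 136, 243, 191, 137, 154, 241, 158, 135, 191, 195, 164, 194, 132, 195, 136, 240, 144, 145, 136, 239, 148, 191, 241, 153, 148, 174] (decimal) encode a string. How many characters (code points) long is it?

9

Byte at offset 0: 0xF1 = 11110001 → 4-byte char (#1). Advance 4.
Byte at offset 4: 0xF3 = 11110011 → 4-byte char (#2). Advance 4.
Byte at offset 8: 0xF1 = 11110001 → 4-byte char (#3). Advance 4.
Byte at offset 12: 0xC3 = 11000011 → 2-byte char (#4). Advance 2.
Byte at offset 14: 0xC2 = 11000010 → 2-byte char (#5). Advance 2.
Byte at offset 16: 0xC3 = 11000011 → 2-byte char (#6). Advance 2.
Byte at offset 18: 0xF0 = 11110000 → 4-byte char (#7). Advance 4.
Byte at offset 22: 0xEF = 11101111 → 3-byte char (#8). Advance 3.
Byte at offset 25: 0xF1 = 11110001 → 4-byte char (#9). Advance 4.
Reached end at offset 29 after 9 code points.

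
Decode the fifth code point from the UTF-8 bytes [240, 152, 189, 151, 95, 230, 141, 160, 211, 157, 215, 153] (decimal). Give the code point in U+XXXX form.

Offset 0: leading byte 0xF0 = 11110000 → 4-byte char #1 = F0 98 BD 97.
Offset 4: leading byte 0x5F = 01011111 → 1-byte char #2 = 5F.
Offset 5: leading byte 0xE6 = 11100110 → 3-byte char #3 = E6 8D A0.
Offset 8: leading byte 0xD3 = 11010011 → 2-byte char #4 = D3 9D.
Offset 10: leading byte 0xD7 = 11010111 → 2-byte char #5 = D7 99.
Leading byte 0xD7 = 11010111 matches 110xxxxx → 2-byte sequence.
Byte 1: 0xD7 = 11010111, payload 10111 (5 bits).
Byte 2: 0x99 = 10011001 (10xxxxxx ✓), payload 011001.
Concatenate: 10111011001 = 0x5D9 (11 bits → U+05D9).

U+05D9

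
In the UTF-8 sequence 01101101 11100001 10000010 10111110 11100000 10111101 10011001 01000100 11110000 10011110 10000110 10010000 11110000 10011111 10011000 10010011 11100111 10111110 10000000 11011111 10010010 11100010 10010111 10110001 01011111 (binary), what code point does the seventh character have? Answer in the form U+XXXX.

U+7F80

Offset 0: leading byte 0x6D = 01101101 → 1-byte char #1 = 6D.
Offset 1: leading byte 0xE1 = 11100001 → 3-byte char #2 = E1 82 BE.
Offset 4: leading byte 0xE0 = 11100000 → 3-byte char #3 = E0 BD 99.
Offset 7: leading byte 0x44 = 01000100 → 1-byte char #4 = 44.
Offset 8: leading byte 0xF0 = 11110000 → 4-byte char #5 = F0 9E 86 90.
Offset 12: leading byte 0xF0 = 11110000 → 4-byte char #6 = F0 9F 98 93.
Offset 16: leading byte 0xE7 = 11100111 → 3-byte char #7 = E7 BE 80.
Leading byte 0xE7 = 11100111 matches 1110xxxx → 3-byte sequence.
Byte 1: 0xE7 = 11100111, payload 0111 (4 bits).
Byte 2: 0xBE = 10111110 (10xxxxxx ✓), payload 111110.
Byte 3: 0x80 = 10000000 (10xxxxxx ✓), payload 000000.
Concatenate: 0111111110000000 = 0x7F80 (16 bits → U+7F80).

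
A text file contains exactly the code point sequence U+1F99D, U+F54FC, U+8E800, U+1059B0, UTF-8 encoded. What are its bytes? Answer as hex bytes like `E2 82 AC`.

F0 9F A6 9D F3 B5 93 BC F2 8E A0 80 F4 85 A6 B0

U+1F99D: 4-byte form → F0 9F A6 9D.
U+F54FC: 4-byte form → F3 B5 93 BC.
U+8E800: 4-byte form → F2 8E A0 80.
U+1059B0: 4-byte form → F4 85 A6 B0.
Concatenated (16 bytes): F0 9F A6 9D F3 B5 93 BC F2 8E A0 80 F4 85 A6 B0.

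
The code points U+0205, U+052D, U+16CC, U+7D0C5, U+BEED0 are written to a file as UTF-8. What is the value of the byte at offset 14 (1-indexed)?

1-indexed offset 14 is 0-indexed offset 13.
U+0205 → 2-byte form C8 85 at offsets 0–1.
U+052D → 2-byte form D4 AD at offsets 2–3.
U+16CC → 3-byte form E1 9B 8C at offsets 4–6.
U+7D0C5 → 4-byte form F1 BD 83 85 at offsets 7–10.
U+BEED0 → 4-byte form F2 BE BB 90 at offsets 11–14.
Offset 13 falls in char 5's range; it's byte 3 of F2 BE BB 90 = 0xBB.

0xBB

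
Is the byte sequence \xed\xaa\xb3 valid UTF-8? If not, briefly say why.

Structurally a 3-byte sequence; payload = 0xDAB3.
But 0xDAB3 is in U+D800–U+DFFF, the surrogate range. Surrogates are not Unicode scalar values and are forbidden in UTF-8.

invalid (encodes a surrogate (U+D800–U+DFFF))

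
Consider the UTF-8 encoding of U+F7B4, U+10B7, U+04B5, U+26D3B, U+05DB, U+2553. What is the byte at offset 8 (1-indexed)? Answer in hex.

0xB5

1-indexed offset 8 is 0-indexed offset 7.
U+F7B4 → 3-byte form EF 9E B4 at offsets 0–2.
U+10B7 → 3-byte form E1 82 B7 at offsets 3–5.
U+04B5 → 2-byte form D2 B5 at offsets 6–7.
Offset 7 falls in char 3's range; it's byte 2 of D2 B5 = 0xB5.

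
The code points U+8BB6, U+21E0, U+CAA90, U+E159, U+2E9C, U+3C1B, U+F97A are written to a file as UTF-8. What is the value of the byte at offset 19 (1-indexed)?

1-indexed offset 19 is 0-indexed offset 18.
U+8BB6 → 3-byte form E8 AE B6 at offsets 0–2.
U+21E0 → 3-byte form E2 87 A0 at offsets 3–5.
U+CAA90 → 4-byte form F3 8A AA 90 at offsets 6–9.
U+E159 → 3-byte form EE 85 99 at offsets 10–12.
U+2E9C → 3-byte form E2 BA 9C at offsets 13–15.
U+3C1B → 3-byte form E3 B0 9B at offsets 16–18.
Offset 18 falls in char 6's range; it's byte 3 of E3 B0 9B = 0x9B.

0x9B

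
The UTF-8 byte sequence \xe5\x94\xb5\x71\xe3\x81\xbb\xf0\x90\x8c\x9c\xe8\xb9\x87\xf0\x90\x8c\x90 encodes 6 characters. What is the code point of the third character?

Offset 0: leading byte 0xE5 = 11100101 → 3-byte char #1 = E5 94 B5.
Offset 3: leading byte 0x71 = 01110001 → 1-byte char #2 = 71.
Offset 4: leading byte 0xE3 = 11100011 → 3-byte char #3 = E3 81 BB.
Leading byte 0xE3 = 11100011 matches 1110xxxx → 3-byte sequence.
Byte 1: 0xE3 = 11100011, payload 0011 (4 bits).
Byte 2: 0x81 = 10000001 (10xxxxxx ✓), payload 000001.
Byte 3: 0xBB = 10111011 (10xxxxxx ✓), payload 111011.
Concatenate: 0011000001111011 = 0x307B (16 bits → U+307B).

U+307B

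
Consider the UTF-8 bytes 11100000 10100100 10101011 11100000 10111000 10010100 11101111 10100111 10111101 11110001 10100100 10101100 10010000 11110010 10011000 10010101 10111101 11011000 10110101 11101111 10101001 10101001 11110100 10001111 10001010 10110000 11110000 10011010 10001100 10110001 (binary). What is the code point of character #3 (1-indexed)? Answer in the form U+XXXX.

U+F9FD

Offset 0: leading byte 0xE0 = 11100000 → 3-byte char #1 = E0 A4 AB.
Offset 3: leading byte 0xE0 = 11100000 → 3-byte char #2 = E0 B8 94.
Offset 6: leading byte 0xEF = 11101111 → 3-byte char #3 = EF A7 BD.
Leading byte 0xEF = 11101111 matches 1110xxxx → 3-byte sequence.
Byte 1: 0xEF = 11101111, payload 1111 (4 bits).
Byte 2: 0xA7 = 10100111 (10xxxxxx ✓), payload 100111.
Byte 3: 0xBD = 10111101 (10xxxxxx ✓), payload 111101.
Concatenate: 1111100111111101 = 0xF9FD (16 bits → U+F9FD).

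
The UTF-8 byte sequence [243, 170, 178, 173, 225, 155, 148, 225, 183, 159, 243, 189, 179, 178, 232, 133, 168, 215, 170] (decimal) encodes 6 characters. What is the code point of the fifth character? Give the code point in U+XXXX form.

U+8168

Offset 0: leading byte 0xF3 = 11110011 → 4-byte char #1 = F3 AA B2 AD.
Offset 4: leading byte 0xE1 = 11100001 → 3-byte char #2 = E1 9B 94.
Offset 7: leading byte 0xE1 = 11100001 → 3-byte char #3 = E1 B7 9F.
Offset 10: leading byte 0xF3 = 11110011 → 4-byte char #4 = F3 BD B3 B2.
Offset 14: leading byte 0xE8 = 11101000 → 3-byte char #5 = E8 85 A8.
Leading byte 0xE8 = 11101000 matches 1110xxxx → 3-byte sequence.
Byte 1: 0xE8 = 11101000, payload 1000 (4 bits).
Byte 2: 0x85 = 10000101 (10xxxxxx ✓), payload 000101.
Byte 3: 0xA8 = 10101000 (10xxxxxx ✓), payload 101000.
Concatenate: 1000000101101000 = 0x8168 (16 bits → U+8168).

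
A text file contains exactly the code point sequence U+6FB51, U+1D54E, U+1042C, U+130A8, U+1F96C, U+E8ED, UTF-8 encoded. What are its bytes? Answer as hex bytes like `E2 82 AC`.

F1 AF AD 91 F0 9D 95 8E F0 90 90 AC F0 93 82 A8 F0 9F A5 AC EE A3 AD

U+6FB51: 4-byte form → F1 AF AD 91.
U+1D54E: 4-byte form → F0 9D 95 8E.
U+1042C: 4-byte form → F0 90 90 AC.
U+130A8: 4-byte form → F0 93 82 A8.
U+1F96C: 4-byte form → F0 9F A5 AC.
U+E8ED: 3-byte form → EE A3 AD.
Concatenated (23 bytes): F1 AF AD 91 F0 9D 95 8E F0 90 90 AC F0 93 82 A8 F0 9F A5 AC EE A3 AD.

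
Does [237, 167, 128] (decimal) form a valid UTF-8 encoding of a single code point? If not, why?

Structurally a 3-byte sequence; payload = 0xD9C0.
But 0xD9C0 is in U+D800–U+DFFF, the surrogate range. Surrogates are not Unicode scalar values and are forbidden in UTF-8.

invalid (encodes a surrogate (U+D800–U+DFFF))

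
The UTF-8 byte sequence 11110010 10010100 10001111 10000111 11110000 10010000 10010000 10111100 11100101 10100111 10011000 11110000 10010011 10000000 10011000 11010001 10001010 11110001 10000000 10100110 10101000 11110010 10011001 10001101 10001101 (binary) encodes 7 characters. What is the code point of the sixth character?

U+409A8

Offset 0: leading byte 0xF2 = 11110010 → 4-byte char #1 = F2 94 8F 87.
Offset 4: leading byte 0xF0 = 11110000 → 4-byte char #2 = F0 90 90 BC.
Offset 8: leading byte 0xE5 = 11100101 → 3-byte char #3 = E5 A7 98.
Offset 11: leading byte 0xF0 = 11110000 → 4-byte char #4 = F0 93 80 98.
Offset 15: leading byte 0xD1 = 11010001 → 2-byte char #5 = D1 8A.
Offset 17: leading byte 0xF1 = 11110001 → 4-byte char #6 = F1 80 A6 A8.
Leading byte 0xF1 = 11110001 matches 11110xxx → 4-byte sequence.
Byte 1: 0xF1 = 11110001, payload 001 (3 bits).
Byte 2: 0x80 = 10000000 (10xxxxxx ✓), payload 000000.
Byte 3: 0xA6 = 10100110 (10xxxxxx ✓), payload 100110.
Byte 4: 0xA8 = 10101000 (10xxxxxx ✓), payload 101000.
Concatenate: 001000000100110101000 = 0x409A8 (21 bits → U+409A8).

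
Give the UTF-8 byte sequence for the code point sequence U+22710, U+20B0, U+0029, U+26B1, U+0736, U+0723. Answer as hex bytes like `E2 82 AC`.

U+22710: 4-byte form → F0 A2 9C 90.
U+20B0: 3-byte form → E2 82 B0.
U+0029: 1-byte form → 29.
U+26B1: 3-byte form → E2 9A B1.
U+0736: 2-byte form → DC B6.
U+0723: 2-byte form → DC A3.
Concatenated (15 bytes): F0 A2 9C 90 E2 82 B0 29 E2 9A B1 DC B6 DC A3.

F0 A2 9C 90 E2 82 B0 29 E2 9A B1 DC B6 DC A3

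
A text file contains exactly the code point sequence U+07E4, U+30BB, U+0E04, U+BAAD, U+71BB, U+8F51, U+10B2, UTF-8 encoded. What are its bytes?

U+07E4: 2-byte form → DF A4.
U+30BB: 3-byte form → E3 82 BB.
U+0E04: 3-byte form → E0 B8 84.
U+BAAD: 3-byte form → EB AA AD.
U+71BB: 3-byte form → E7 86 BB.
U+8F51: 3-byte form → E8 BD 91.
U+10B2: 3-byte form → E1 82 B2.
Concatenated (20 bytes): DF A4 E3 82 BB E0 B8 84 EB AA AD E7 86 BB E8 BD 91 E1 82 B2.

DF A4 E3 82 BB E0 B8 84 EB AA AD E7 86 BB E8 BD 91 E1 82 B2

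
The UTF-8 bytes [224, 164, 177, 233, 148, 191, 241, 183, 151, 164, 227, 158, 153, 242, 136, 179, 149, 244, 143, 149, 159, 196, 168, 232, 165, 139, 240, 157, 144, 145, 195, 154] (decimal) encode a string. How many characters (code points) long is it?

10

Byte at offset 0: 0xE0 = 11100000 → 3-byte char (#1). Advance 3.
Byte at offset 3: 0xE9 = 11101001 → 3-byte char (#2). Advance 3.
Byte at offset 6: 0xF1 = 11110001 → 4-byte char (#3). Advance 4.
Byte at offset 10: 0xE3 = 11100011 → 3-byte char (#4). Advance 3.
Byte at offset 13: 0xF2 = 11110010 → 4-byte char (#5). Advance 4.
Byte at offset 17: 0xF4 = 11110100 → 4-byte char (#6). Advance 4.
Byte at offset 21: 0xC4 = 11000100 → 2-byte char (#7). Advance 2.
Byte at offset 23: 0xE8 = 11101000 → 3-byte char (#8). Advance 3.
Byte at offset 26: 0xF0 = 11110000 → 4-byte char (#9). Advance 4.
Byte at offset 30: 0xC3 = 11000011 → 2-byte char (#10). Advance 2.
Reached end at offset 32 after 10 code points.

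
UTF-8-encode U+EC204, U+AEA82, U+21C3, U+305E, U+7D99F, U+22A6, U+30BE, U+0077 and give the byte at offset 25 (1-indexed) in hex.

0x77

1-indexed offset 25 is 0-indexed offset 24.
U+EC204 → 4-byte form F3 AC 88 84 at offsets 0–3.
U+AEA82 → 4-byte form F2 AE AA 82 at offsets 4–7.
U+21C3 → 3-byte form E2 87 83 at offsets 8–10.
U+305E → 3-byte form E3 81 9E at offsets 11–13.
U+7D99F → 4-byte form F1 BD A6 9F at offsets 14–17.
U+22A6 → 3-byte form E2 8A A6 at offsets 18–20.
U+30BE → 3-byte form E3 82 BE at offsets 21–23.
U+0077 → 1-byte form 77 at offsets 24–24.
Offset 24 falls in char 8's range; it's byte 1 of 77 = 0x77.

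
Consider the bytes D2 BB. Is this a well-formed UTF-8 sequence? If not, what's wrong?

Leading byte 0xD2 = 11010010 → 2-byte form.
Continuation bytes 0xBB=10111011 all match 10xxxxxx.
Decoded value 0x4BB is ≥ 0x80 (shortest form) and not a surrogate.

valid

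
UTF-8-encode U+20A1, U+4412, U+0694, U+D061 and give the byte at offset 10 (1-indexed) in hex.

1-indexed offset 10 is 0-indexed offset 9.
U+20A1 → 3-byte form E2 82 A1 at offsets 0–2.
U+4412 → 3-byte form E4 90 92 at offsets 3–5.
U+0694 → 2-byte form DA 94 at offsets 6–7.
U+D061 → 3-byte form ED 81 A1 at offsets 8–10.
Offset 9 falls in char 4's range; it's byte 2 of ED 81 A1 = 0x81.

0x81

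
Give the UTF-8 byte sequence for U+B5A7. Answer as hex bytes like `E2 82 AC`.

EB 96 A7

U+B5A7 = 0xB5A7 = 46503 decimal. In range U+0800–U+FFFF → 3-byte form: 1110xxxx 10xxxxxx 10xxxxxx.
Binary (16 bits): 1011010110100111.
Split 4+6+6: 1011 | 010110 | 100111.
Byte 1: 11101011 = 0xEB.
Byte 2: 10010110 = 0x96.
Byte 3: 10100111 = 0xA7.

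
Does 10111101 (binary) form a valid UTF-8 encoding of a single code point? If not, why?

Byte 0xBD = 10111101 has the form 10xxxxxx — a continuation byte — but there is no preceding leading byte.

invalid (continuation byte with no leading byte)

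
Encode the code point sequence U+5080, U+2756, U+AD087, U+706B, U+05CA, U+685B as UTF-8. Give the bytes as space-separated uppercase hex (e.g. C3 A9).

E5 82 80 E2 9D 96 F2 AD 82 87 E7 81 AB D7 8A E6 A1 9B

U+5080: 3-byte form → E5 82 80.
U+2756: 3-byte form → E2 9D 96.
U+AD087: 4-byte form → F2 AD 82 87.
U+706B: 3-byte form → E7 81 AB.
U+05CA: 2-byte form → D7 8A.
U+685B: 3-byte form → E6 A1 9B.
Concatenated (18 bytes): E5 82 80 E2 9D 96 F2 AD 82 87 E7 81 AB D7 8A E6 A1 9B.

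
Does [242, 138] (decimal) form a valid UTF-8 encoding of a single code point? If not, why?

Leading byte 0xF2 = 11110010 → 4-byte form, but only 2 bytes are present.

invalid (sequence truncated)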